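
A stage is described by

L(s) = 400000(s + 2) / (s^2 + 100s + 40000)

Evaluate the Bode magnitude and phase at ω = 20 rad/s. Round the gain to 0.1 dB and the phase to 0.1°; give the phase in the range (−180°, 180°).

46.1 dB, 81.4°

At s = jω = j20:
zero (s+2): 2 + j20 → |·| = √(2²+20²) = √404 ≈ 20.1, ∠ = arctan(20/2) ≈ 84.29°
quadratic: (j20)² + 100·j20 + 40000 = 39600 + j2000 → |·| ≈ 39650, ∠ ≈ 2.89°
|L| = 400000 · 20.1 / 39650 ≈ 202.77
Gain = 20 log₁₀(202.77) ≈ 46.14 dB
∠L = 84.29° − 2.89° = 81.40°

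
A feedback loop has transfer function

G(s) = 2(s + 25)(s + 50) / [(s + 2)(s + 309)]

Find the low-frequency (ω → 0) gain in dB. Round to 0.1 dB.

12.1 dB

G(0) = 2·25·50 / (2·309) ≈ 4.0453
20 log₁₀(4.0453) ≈ 12.14 dB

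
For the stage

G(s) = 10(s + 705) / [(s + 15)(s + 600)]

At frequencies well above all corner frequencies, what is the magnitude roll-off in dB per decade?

Each pole contributes −20 dB/decade at high frequency; each zero contributes +20 dB/decade.
Net: 1 zero(s) − 2 pole(s) → -20 dB/decade.

-20 dB/decade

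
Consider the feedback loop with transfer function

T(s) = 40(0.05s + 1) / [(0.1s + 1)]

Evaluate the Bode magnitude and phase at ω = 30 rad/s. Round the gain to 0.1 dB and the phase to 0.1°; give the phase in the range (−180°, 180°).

27.2 dB, -15.3°

At ω = 30 rad/s:
zero (1 + j30·0.05) = 1 + j1.5 → |·| ≈ 1.8028, ∠ ≈ 56.31°
pole (1 + j30·0.1) = 1 + j3 → |·| ≈ 3.1623, ∠ ≈ 71.57°
|T| = 40 · 1.8028 / (3.1623) ≈ 22.804
Gain = 20 log₁₀(22.804) ≈ 27.16 dB
∠T = (56.31°) − (71.57°) = -15.26°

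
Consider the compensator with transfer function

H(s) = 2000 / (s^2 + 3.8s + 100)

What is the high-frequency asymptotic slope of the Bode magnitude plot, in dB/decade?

-40 dB/decade

Each pole contributes −20 dB/decade at high frequency; each zero contributes +20 dB/decade.
Net: 0 zero(s) − 2 pole(s) → -40 dB/decade.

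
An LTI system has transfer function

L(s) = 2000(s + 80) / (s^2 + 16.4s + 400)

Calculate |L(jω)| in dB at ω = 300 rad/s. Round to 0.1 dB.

At s = jω = j300:
zero (s+80): 80 + j300 → |·| = √(80²+300²) = √96400 ≈ 310.48, ∠ = arctan(300/80) ≈ 75.07°
quadratic: (j300)² + 16.4·j300 + 400 = -89600 + j4920 → |·| ≈ 89735, ∠ ≈ 176.86°
|L| = 2000 · 310.48 / 89735 ≈ 6.9199
Gain = 20 log₁₀(6.9199) ≈ 16.80 dB

16.8 dB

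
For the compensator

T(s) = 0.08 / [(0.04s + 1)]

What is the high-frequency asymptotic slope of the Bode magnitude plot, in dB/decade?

-20 dB/decade

Each pole contributes −20 dB/decade at high frequency; each zero contributes +20 dB/decade.
Net: 0 zero(s) − 1 pole(s) → -20 dB/decade.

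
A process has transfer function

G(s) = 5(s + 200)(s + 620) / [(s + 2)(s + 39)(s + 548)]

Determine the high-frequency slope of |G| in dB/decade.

-20 dB/decade

Each pole contributes −20 dB/decade at high frequency; each zero contributes +20 dB/decade.
Net: 2 zero(s) − 3 pole(s) → -20 dB/decade.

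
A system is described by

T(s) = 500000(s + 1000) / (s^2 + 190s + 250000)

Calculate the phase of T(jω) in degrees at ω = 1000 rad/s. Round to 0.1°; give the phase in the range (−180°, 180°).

-120.8°

At s = jω = j1000:
zero (s+1000): 1000 + j1000 → |·| = √(1000²+1000²) = √2000000 ≈ 1414.2, ∠ = arctan(1000/1000) ≈ 45.00°
quadratic: (j1000)² + 190·j1000 + 250000 = -750000 + j190000 → |·| ≈ 7.7369e+05, ∠ ≈ 165.78°
∠T = 45.00° − 165.78° = -120.78°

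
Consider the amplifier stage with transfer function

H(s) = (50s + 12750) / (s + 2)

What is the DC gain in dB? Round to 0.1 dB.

76.1 dB

H(0) = 12750 / 2 = 6375
20 log₁₀(6375) ≈ 76.09 dB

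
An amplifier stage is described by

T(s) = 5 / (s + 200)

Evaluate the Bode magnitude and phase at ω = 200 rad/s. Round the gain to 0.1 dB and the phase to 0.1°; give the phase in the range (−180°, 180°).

-35.1 dB, -45.0°

Substitute s = j200:
Numerator: 5 = 5 + j0
Denominator: (j200) + 200 = 200 + j200
|N| = √(5² + 0²) ≈ 5, ∠N ≈ 0.00°
|D| = √(200² + 200²) ≈ 282.84, ∠D ≈ 45.00°
|T| = 5 / 282.84 ≈ 0.017678
Gain = 20 log₁₀(0.017678) ≈ -35.05 dB
∠T = 0.00° − 45.00° = -45.00°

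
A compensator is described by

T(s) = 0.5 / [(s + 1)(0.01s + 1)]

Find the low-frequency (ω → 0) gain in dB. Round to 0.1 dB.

T(0) = 0.5 · 1 / 1 = 0.5
20 log₁₀(0.5) ≈ -6.02 dB

-6.0 dB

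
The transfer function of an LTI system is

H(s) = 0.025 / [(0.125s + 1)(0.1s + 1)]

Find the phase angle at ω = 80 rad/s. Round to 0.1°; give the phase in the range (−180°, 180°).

At ω = 80 rad/s:
pole (1 + j80·0.125) = 1 + j10 → |·| ≈ 10.05, ∠ ≈ 84.29°
pole (1 + j80·0.1) = 1 + j8 → |·| ≈ 8.0623, ∠ ≈ 82.87°
∠H = (0°) − (84.29° + 82.87°) = -167.16°

-167.2°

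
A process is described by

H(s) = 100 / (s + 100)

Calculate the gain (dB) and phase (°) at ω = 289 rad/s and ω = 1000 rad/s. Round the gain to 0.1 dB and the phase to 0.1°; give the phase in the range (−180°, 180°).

Substitute s = j289:
Numerator: 100 = 100 + j0
Denominator: (j289) + 100 = 100 + j289
|N| = √(100² + 0²) ≈ 100, ∠N ≈ 0.00°
|D| = √(100² + 289²) ≈ 305.81, ∠D ≈ 70.91°
|H| = 100 / 305.81 ≈ 0.327
Gain = 20 log₁₀(0.327) ≈ -9.71 dB
∠H = 0.00° − 70.91° = -70.91°

Substitute s = j1000:
Numerator: 100 = 100 + j0
Denominator: (j1000) + 100 = 100 + j1000
|N| = √(100² + 0²) ≈ 100, ∠N ≈ 0.00°
|D| = √(100² + 1000²) ≈ 1005, ∠D ≈ 84.29°
|H| = 100 / 1005 ≈ 0.099502
Gain = 20 log₁₀(0.099502) ≈ -20.04 dB
∠H = 0.00° − 84.29° = -84.29°

ω = 289: -9.7 dB, -70.9°; ω = 1000: -20.0 dB, -84.3°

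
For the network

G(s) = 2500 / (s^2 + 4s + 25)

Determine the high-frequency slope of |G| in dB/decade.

Each pole contributes −20 dB/decade at high frequency; each zero contributes +20 dB/decade.
Net: 0 zero(s) − 2 pole(s) → -40 dB/decade.

-40 dB/decade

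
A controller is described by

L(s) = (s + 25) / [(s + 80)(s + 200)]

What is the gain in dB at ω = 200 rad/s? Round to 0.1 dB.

At s = jω = j200:
zero (s+25): 25 + j200 → |·| = √(25²+200²) = √40625 ≈ 201.56, ∠ = arctan(200/25) ≈ 82.87°
pole (s+80): 80 + j200 → |·| = √(80²+200²) = √46400 ≈ 215.41, ∠ = arctan(200/80) ≈ 68.20°
pole (s+200): 200 + j200 → |·| = √(200²+200²) = √80000 ≈ 282.84, ∠ = arctan(200/200) ≈ 45.00°
|L| = 1 · 201.56 / 60927 ≈ 0.0033082
Gain = 20 log₁₀(0.0033082) ≈ -49.61 dB

-49.6 dB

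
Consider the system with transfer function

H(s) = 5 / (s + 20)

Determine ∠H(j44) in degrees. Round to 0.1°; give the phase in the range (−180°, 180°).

Substitute s = j44:
Numerator: 5 = 5 + j0
Denominator: (j44) + 20 = 20 + j44
|N| = √(5² + 0²) ≈ 5, ∠N ≈ 0.00°
|D| = √(20² + 44²) ≈ 48.332, ∠D ≈ 65.56°
∠H = 0.00° − 65.56° = -65.56°

-65.6°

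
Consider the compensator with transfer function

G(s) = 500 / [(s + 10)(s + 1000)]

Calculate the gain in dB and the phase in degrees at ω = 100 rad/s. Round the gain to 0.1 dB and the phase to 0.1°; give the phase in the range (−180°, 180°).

At s = jω = j100:
pole (s+10): 10 + j100 → |·| = √(10²+100²) = √10100 ≈ 100.5, ∠ = arctan(100/10) ≈ 84.29°
pole (s+1000): 1000 + j100 → |·| = √(1000²+100²) = √1010000 ≈ 1005, ∠ = arctan(100/1000) ≈ 5.71°
|G| = 500 / 1.01e+05 ≈ 0.0049505
Gain = 20 log₁₀(0.0049505) ≈ -46.11 dB
∠G = 0.00° − 90.00° = -90.00°

-46.1 dB, -90.0°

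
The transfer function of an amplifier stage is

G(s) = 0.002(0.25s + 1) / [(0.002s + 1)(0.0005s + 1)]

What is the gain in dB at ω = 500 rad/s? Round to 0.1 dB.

-15.3 dB

At ω = 500 rad/s:
zero (1 + j500·0.25) = 1 + j125 → |·| ≈ 125, ∠ ≈ 89.54°
pole (1 + j500·0.002) = 1 + j1 → |·| ≈ 1.4142, ∠ ≈ 45.00°
pole (1 + j500·0.0005) = 1 + j0.25 → |·| ≈ 1.0308, ∠ ≈ 14.04°
|G| = 0.002 · 125 / (1.4142 · 1.0308) ≈ 0.1715
Gain = 20 log₁₀(0.1715) ≈ -15.31 dB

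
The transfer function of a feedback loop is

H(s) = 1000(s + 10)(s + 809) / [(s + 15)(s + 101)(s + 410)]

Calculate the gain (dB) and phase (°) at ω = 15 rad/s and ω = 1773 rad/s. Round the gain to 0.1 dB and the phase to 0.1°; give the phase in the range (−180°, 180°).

At s = jω = j15:
zero (s+10): 10 + j15 → |·| = √(10²+15²) = √325 ≈ 18.028, ∠ = arctan(15/10) ≈ 56.31°
zero (s+809): 809 + j15 → |·| = √(809²+15²) = √654706 ≈ 809.14, ∠ = arctan(15/809) ≈ 1.06°
pole (s+15): 15 + j15 → |·| = √(15²+15²) = √450 ≈ 21.213, ∠ = arctan(15/15) ≈ 45.00°
pole (s+101): 101 + j15 → |·| = √(101²+15²) = √10426 ≈ 102.11, ∠ = arctan(15/101) ≈ 8.45°
pole (s+410): 410 + j15 → |·| = √(410²+15²) = √168325 ≈ 410.27, ∠ = arctan(15/410) ≈ 2.10°
|H| = 1000 · 14587 / 8.8867e+05 ≈ 16.414
Gain = 20 log₁₀(16.414) ≈ 24.30 dB
∠H = 57.37° − 55.55° = 1.82°

At s = jω = j1773:
zero (s+10): 10 + j1773 → |·| = √(10²+1773²) = √3143629 ≈ 1773, ∠ = arctan(1773/10) ≈ 89.68°
zero (s+809): 809 + j1773 → |·| = √(809²+1773²) = √3798010 ≈ 1948.8, ∠ = arctan(1773/809) ≈ 65.47°
pole (s+15): 15 + j1773 → |·| = √(15²+1773²) = √3143754 ≈ 1773.1, ∠ = arctan(1773/15) ≈ 89.52°
pole (s+101): 101 + j1773 → |·| = √(101²+1773²) = √3153730 ≈ 1775.9, ∠ = arctan(1773/101) ≈ 86.74°
pole (s+410): 410 + j1773 → |·| = √(410²+1773²) = √3311629 ≈ 1819.8, ∠ = arctan(1773/410) ≈ 76.98°
|H| = 1000 · 3.4552e+06 / 5.7303e+09 ≈ 0.60297
Gain = 20 log₁₀(0.60297) ≈ -4.39 dB
∠H = 155.15° − 253.24° = -98.09°

ω = 15: 24.3 dB, 1.8°; ω = 1773: -4.4 dB, -98.1°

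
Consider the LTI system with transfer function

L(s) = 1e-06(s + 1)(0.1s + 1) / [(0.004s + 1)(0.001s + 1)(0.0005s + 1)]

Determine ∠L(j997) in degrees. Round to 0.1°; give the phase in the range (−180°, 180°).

32.0°

At ω = 997 rad/s:
zero (1 + j997·1) = 1 + j997 → |·| ≈ 997, ∠ ≈ 89.94°
zero (1 + j997·0.1) = 1 + j99.7 → |·| ≈ 99.705, ∠ ≈ 89.43°
pole (1 + j997·0.004) = 1 + j3.988 → |·| ≈ 4.1115, ∠ ≈ 75.92°
pole (1 + j997·0.001) = 1 + j0.997 → |·| ≈ 1.4121, ∠ ≈ 44.91°
pole (1 + j997·0.0005) = 1 + j0.4985 → |·| ≈ 1.1174, ∠ ≈ 26.50°
∠L = (89.94° + 89.43°) − (75.92° + 44.91° + 26.50°) = 32.04°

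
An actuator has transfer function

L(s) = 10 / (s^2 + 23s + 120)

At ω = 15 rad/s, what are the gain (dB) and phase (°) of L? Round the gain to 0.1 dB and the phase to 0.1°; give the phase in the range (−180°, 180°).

-31.1 dB, -106.9°

Substitute s = j15:
Numerator: 10 = 10 + j0
Denominator: (j15)^2 + 23(j15) + 120 = -105 + j345
|N| = √(10² + 0²) ≈ 10, ∠N ≈ 0.00°
|D| = √(105² + 345²) ≈ 360.62, ∠D ≈ 106.93°
|L| = 10 / 360.62 ≈ 0.02773
Gain = 20 log₁₀(0.02773) ≈ -31.14 dB
∠L = 0.00° − 106.93° = -106.93°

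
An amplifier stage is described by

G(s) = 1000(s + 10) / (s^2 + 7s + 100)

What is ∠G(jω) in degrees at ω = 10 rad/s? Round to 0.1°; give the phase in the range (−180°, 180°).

-45.0°

At s = jω = j10:
zero (s+10): 10 + j10 → |·| = √(10²+10²) = √200 ≈ 14.142, ∠ = arctan(10/10) ≈ 45.00°
quadratic: (j10)² + 7·j10 + 100 = 0 + j70 → |·| ≈ 70, ∠ ≈ 90.00°
∠G = 45.00° − 90.00° = -45.00°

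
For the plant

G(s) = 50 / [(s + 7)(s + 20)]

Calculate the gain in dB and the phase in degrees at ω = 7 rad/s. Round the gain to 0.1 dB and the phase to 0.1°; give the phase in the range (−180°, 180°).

-12.5 dB, -64.3°

At s = jω = j7:
pole (s+7): 7 + j7 → |·| = √(7²+7²) = √98 ≈ 9.8995, ∠ = arctan(7/7) ≈ 45.00°
pole (s+20): 20 + j7 → |·| = √(20²+7²) = √449 ≈ 21.19, ∠ = arctan(7/20) ≈ 19.29°
|G| = 50 / 209.77 ≈ 0.23836
Gain = 20 log₁₀(0.23836) ≈ -12.46 dB
∠G = 0.00° − 64.29° = -64.29°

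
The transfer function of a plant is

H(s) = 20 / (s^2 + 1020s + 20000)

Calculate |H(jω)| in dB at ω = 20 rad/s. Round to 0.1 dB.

Substitute s = j20:
Numerator: 20 = 20 + j0
Denominator: (j20)^2 + 1020(j20) + 20000 = 19600 + j20400
|N| = √(20² + 0²) ≈ 20, ∠N ≈ 0.00°
|D| = √(19600² + 20400²) ≈ 28290, ∠D ≈ 46.15°
|H| = 20 / 28290 ≈ 0.00070696
Gain = 20 log₁₀(0.00070696) ≈ -63.01 dB

-63.0 dB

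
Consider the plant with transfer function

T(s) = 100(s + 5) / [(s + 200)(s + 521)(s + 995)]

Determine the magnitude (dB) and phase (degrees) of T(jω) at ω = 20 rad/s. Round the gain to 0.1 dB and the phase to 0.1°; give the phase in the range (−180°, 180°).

-94.1 dB, 66.9°

At s = jω = j20:
zero (s+5): 5 + j20 → |·| = √(5²+20²) = √425 ≈ 20.616, ∠ = arctan(20/5) ≈ 75.96°
pole (s+200): 200 + j20 → |·| = √(200²+20²) = √40400 ≈ 201, ∠ = arctan(20/200) ≈ 5.71°
pole (s+521): 521 + j20 → |·| = √(521²+20²) = √271841 ≈ 521.38, ∠ = arctan(20/521) ≈ 2.20°
pole (s+995): 995 + j20 → |·| = √(995²+20²) = √990425 ≈ 995.2, ∠ = arctan(20/995) ≈ 1.15°
|T| = 100 · 20.616 / 1.0429e+08 ≈ 1.9768e-05
Gain = 20 log₁₀(1.9768e-05) ≈ -94.08 dB
∠T = 75.96° − 9.06° = 66.90°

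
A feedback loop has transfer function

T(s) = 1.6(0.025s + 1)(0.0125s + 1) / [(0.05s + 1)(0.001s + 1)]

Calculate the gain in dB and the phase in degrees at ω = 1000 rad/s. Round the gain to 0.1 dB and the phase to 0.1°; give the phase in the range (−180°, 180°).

At ω = 1000 rad/s:
zero (1 + j1000·0.025) = 1 + j25 → |·| ≈ 25.02, ∠ ≈ 87.71°
zero (1 + j1000·0.0125) = 1 + j12.5 → |·| ≈ 12.54, ∠ ≈ 85.43°
pole (1 + j1000·0.05) = 1 + j50 → |·| ≈ 50.01, ∠ ≈ 88.85°
pole (1 + j1000·0.001) = 1 + j1 → |·| ≈ 1.4142, ∠ ≈ 45.00°
|T| = 1.6 · 25.02 · 12.54 / (50.01 · 1.4142) ≈ 7.098
Gain = 20 log₁₀(7.098) ≈ 17.02 dB
∠T = (87.71° + 85.43°) − (88.85° + 45.00°) = 39.29°

17.0 dB, 39.3°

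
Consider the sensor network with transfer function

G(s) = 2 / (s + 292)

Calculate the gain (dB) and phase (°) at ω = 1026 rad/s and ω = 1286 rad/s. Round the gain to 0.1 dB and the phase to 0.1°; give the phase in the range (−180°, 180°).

ω = 1026: -54.5 dB, -74.1°; ω = 1286: -56.4 dB, -77.2°

Substitute s = j1026:
Numerator: 2 = 2 + j0
Denominator: (j1026) + 292 = 292 + j1026
|N| = √(2² + 0²) ≈ 2, ∠N ≈ 0.00°
|D| = √(292² + 1026²) ≈ 1066.7, ∠D ≈ 74.11°
|G| = 2 / 1066.7 ≈ 0.0018749
Gain = 20 log₁₀(0.0018749) ≈ -54.54 dB
∠G = 0.00° − 74.11° = -74.11°

Substitute s = j1286:
Numerator: 2 = 2 + j0
Denominator: (j1286) + 292 = 292 + j1286
|N| = √(2² + 0²) ≈ 2, ∠N ≈ 0.00°
|D| = √(292² + 1286²) ≈ 1318.7, ∠D ≈ 77.21°
|G| = 2 / 1318.7 ≈ 0.0015166
Gain = 20 log₁₀(0.0015166) ≈ -56.38 dB
∠G = 0.00° − 77.21° = -77.21°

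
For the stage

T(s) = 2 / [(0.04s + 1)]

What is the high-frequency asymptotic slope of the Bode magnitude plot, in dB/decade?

Each pole contributes −20 dB/decade at high frequency; each zero contributes +20 dB/decade.
Net: 0 zero(s) − 1 pole(s) → -20 dB/decade.

-20 dB/decade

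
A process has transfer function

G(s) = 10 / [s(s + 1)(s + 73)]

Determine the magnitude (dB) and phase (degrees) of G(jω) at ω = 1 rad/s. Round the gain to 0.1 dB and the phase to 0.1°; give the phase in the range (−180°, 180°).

-20.3 dB, -135.8°

At s = jω = j1:
pole (s+1): 1 + j1 → |·| = √(1²+1²) = √2 ≈ 1.4142, ∠ = arctan(1/1) ≈ 45.00°
pole (s+73): 73 + j1 → |·| = √(73²+1²) = √5330 ≈ 73.007, ∠ = arctan(1/73) ≈ 0.78°
pole at origin: |s| = 1, ∠ = 90.00° (in denominator)
|G| = 10 / 103.25 ≈ 0.096852
Gain = 20 log₁₀(0.096852) ≈ -20.28 dB
∠G = 0.00° − 135.78° = -135.78°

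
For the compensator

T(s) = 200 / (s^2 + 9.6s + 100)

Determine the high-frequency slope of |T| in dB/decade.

-40 dB/decade

Each pole contributes −20 dB/decade at high frequency; each zero contributes +20 dB/decade.
Net: 0 zero(s) − 2 pole(s) → -40 dB/decade.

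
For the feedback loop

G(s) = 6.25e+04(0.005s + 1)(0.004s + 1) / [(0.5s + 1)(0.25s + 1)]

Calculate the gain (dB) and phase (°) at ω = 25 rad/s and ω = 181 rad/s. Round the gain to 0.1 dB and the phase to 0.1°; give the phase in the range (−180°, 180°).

ω = 25: 58.0 dB, -153.5°; ω = 181: 28.1 dB, -100.1°

At ω = 25 rad/s:
zero (1 + j25·0.005) = 1 + j0.125 → |·| ≈ 1.0078, ∠ ≈ 7.13°
zero (1 + j25·0.004) = 1 + j0.1 → |·| ≈ 1.005, ∠ ≈ 5.71°
pole (1 + j25·0.5) = 1 + j12.5 → |·| ≈ 12.54, ∠ ≈ 85.43°
pole (1 + j25·0.25) = 1 + j6.25 → |·| ≈ 6.3295, ∠ ≈ 80.91°
|G| = 6.25e+04 · 1.0078 · 1.005 / (12.54 · 6.3295) ≈ 797.54
Gain = 20 log₁₀(797.54) ≈ 58.04 dB
∠G = (7.13° + 5.71°) − (85.43° + 80.91°) = -153.50°

At ω = 181 rad/s:
zero (1 + j181·0.005) = 1 + j0.905 → |·| ≈ 1.3487, ∠ ≈ 42.15°
zero (1 + j181·0.004) = 1 + j0.724 → |·| ≈ 1.2346, ∠ ≈ 35.90°
pole (1 + j181·0.5) = 1 + j90.5 → |·| ≈ 90.506, ∠ ≈ 89.37°
pole (1 + j181·0.25) = 1 + j45.25 → |·| ≈ 45.261, ∠ ≈ 88.73°
|G| = 6.25e+04 · 1.3487 · 1.2346 / (90.506 · 45.261) ≈ 25.405
Gain = 20 log₁₀(25.405) ≈ 28.10 dB
∠G = (42.15° + 35.90°) − (89.37° + 88.73°) = -100.05°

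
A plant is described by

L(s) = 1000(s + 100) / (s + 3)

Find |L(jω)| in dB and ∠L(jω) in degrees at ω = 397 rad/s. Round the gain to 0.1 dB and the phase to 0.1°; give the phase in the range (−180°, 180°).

At s = jω = j397:
zero (s+100): 100 + j397 → |·| = √(100²+397²) = √167609 ≈ 409.4, ∠ = arctan(397/100) ≈ 75.86°
pole (s+3): 3 + j397 → |·| = √(3²+397²) = √157618 ≈ 397.01, ∠ = arctan(397/3) ≈ 89.57°
|L| = 1000 · 409.4 / 397.01 ≈ 1031.2
Gain = 20 log₁₀(1031.2) ≈ 60.27 dB
∠L = 75.86° − 89.57° = -13.71°

60.3 dB, -13.7°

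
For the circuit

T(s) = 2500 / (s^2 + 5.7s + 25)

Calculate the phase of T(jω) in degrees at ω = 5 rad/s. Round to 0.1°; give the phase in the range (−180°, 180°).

At s = jω = j5:
quadratic: (j5)² + 5.7·j5 + 25 = 0 + j28.5 → |·| ≈ 28.5, ∠ ≈ 90.00°
∠T = 0.00° − 90.00° = -90.00°

-90.0°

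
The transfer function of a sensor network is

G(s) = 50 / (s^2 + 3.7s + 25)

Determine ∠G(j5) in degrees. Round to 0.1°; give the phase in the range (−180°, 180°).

-90.0°

At s = jω = j5:
quadratic: (j5)² + 3.7·j5 + 25 = 0 + j18.5 → |·| ≈ 18.5, ∠ ≈ 90.00°
∠G = 0.00° − 90.00° = -90.00°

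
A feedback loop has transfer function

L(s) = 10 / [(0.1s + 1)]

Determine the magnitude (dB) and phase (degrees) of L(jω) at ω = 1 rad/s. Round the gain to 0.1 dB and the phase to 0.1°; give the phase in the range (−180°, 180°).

At ω = 1 rad/s:
pole (1 + j1·0.1) = 1 + j0.1 → |·| ≈ 1.005, ∠ ≈ 5.71°
|L| = 10 · 1 / (1.005) ≈ 9.9502
Gain = 20 log₁₀(9.9502) ≈ 19.96 dB
∠L = (0°) − (5.71°) = -5.71°

20.0 dB, -5.7°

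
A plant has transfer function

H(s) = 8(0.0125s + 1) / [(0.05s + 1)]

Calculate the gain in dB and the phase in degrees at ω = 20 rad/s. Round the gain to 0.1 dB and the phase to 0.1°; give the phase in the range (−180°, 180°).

15.3 dB, -31.0°

At ω = 20 rad/s:
zero (1 + j20·0.0125) = 1 + j0.25 → |·| ≈ 1.0308, ∠ ≈ 14.04°
pole (1 + j20·0.05) = 1 + j1 → |·| ≈ 1.4142, ∠ ≈ 45.00°
|H| = 8 · 1.0308 / (1.4142) ≈ 5.8311
Gain = 20 log₁₀(5.8311) ≈ 15.32 dB
∠H = (14.04°) − (45.00°) = -30.96°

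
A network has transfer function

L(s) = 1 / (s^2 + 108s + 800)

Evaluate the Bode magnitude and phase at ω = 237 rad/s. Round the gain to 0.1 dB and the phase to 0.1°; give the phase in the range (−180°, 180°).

-95.7 dB, -155.2°

Substitute s = j237:
Numerator: 1 = 1 + j0
Denominator: (j237)^2 + 108(j237) + 800 = -55369 + j25596
|N| = √(1² + 0²) ≈ 1, ∠N ≈ 0.00°
|D| = √(55369² + 25596²) ≈ 60999, ∠D ≈ 155.19°
|L| = 1 / 60999 ≈ 1.6394e-05
Gain = 20 log₁₀(1.6394e-05) ≈ -95.71 dB
∠L = 0.00° − 155.19° = -155.19°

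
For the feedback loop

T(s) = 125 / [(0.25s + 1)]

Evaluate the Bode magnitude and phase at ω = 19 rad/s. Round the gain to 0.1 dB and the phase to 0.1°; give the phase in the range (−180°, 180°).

At ω = 19 rad/s:
pole (1 + j19·0.25) = 1 + j4.75 → |·| ≈ 4.8541, ∠ ≈ 78.11°
|T| = 125 · 1 / (4.8541) ≈ 25.751
Gain = 20 log₁₀(25.751) ≈ 28.22 dB
∠T = (0°) − (78.11°) = -78.11°

28.2 dB, -78.1°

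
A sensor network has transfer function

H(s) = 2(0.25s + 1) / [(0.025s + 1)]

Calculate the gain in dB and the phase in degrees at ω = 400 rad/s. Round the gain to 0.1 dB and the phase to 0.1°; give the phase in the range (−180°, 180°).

26.0 dB, 5.1°

At ω = 400 rad/s:
zero (1 + j400·0.25) = 1 + j100 → |·| ≈ 100, ∠ ≈ 89.43°
pole (1 + j400·0.025) = 1 + j10 → |·| ≈ 10.05, ∠ ≈ 84.29°
|H| = 2 · 100 / (10.05) ≈ 19.9
Gain = 20 log₁₀(19.9) ≈ 25.98 dB
∠H = (89.43°) − (84.29°) = 5.14°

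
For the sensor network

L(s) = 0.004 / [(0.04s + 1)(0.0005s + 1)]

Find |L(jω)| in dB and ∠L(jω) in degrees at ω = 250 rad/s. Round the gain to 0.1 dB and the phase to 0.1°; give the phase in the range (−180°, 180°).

At ω = 250 rad/s:
pole (1 + j250·0.04) = 1 + j10 → |·| ≈ 10.05, ∠ ≈ 84.29°
pole (1 + j250·0.0005) = 1 + j0.125 → |·| ≈ 1.0078, ∠ ≈ 7.13°
|L| = 0.004 · 1 / (10.05 · 1.0078) ≈ 0.00039493
Gain = 20 log₁₀(0.00039493) ≈ -68.07 dB
∠L = (0°) − (84.29° + 7.13°) = -91.42°

-68.1 dB, -91.4°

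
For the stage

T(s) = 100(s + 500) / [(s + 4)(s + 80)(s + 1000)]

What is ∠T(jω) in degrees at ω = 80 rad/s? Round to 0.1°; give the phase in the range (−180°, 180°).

-127.6°

At s = jω = j80:
zero (s+500): 500 + j80 → |·| = √(500²+80²) = √256400 ≈ 506.36, ∠ = arctan(80/500) ≈ 9.09°
pole (s+4): 4 + j80 → |·| = √(4²+80²) = √6416 ≈ 80.1, ∠ = arctan(80/4) ≈ 87.14°
pole (s+80): 80 + j80 → |·| = √(80²+80²) = √12800 ≈ 113.14, ∠ = arctan(80/80) ≈ 45.00°
pole (s+1000): 1000 + j80 → |·| = √(1000²+80²) = √1006400 ≈ 1003.2, ∠ = arctan(80/1000) ≈ 4.57°
∠T = 9.09° − 136.71° = -127.62°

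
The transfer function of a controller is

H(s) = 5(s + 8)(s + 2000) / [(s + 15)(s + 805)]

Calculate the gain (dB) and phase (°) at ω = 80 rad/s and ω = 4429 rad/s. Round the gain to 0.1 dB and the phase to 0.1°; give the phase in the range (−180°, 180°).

ω = 80: 21.7 dB, 1.5°; ω = 4429: 14.6 dB, -13.9°

At s = jω = j80:
zero (s+8): 8 + j80 → |·| = √(8²+80²) = √6464 ≈ 80.399, ∠ = arctan(80/8) ≈ 84.29°
zero (s+2000): 2000 + j80 → |·| = √(2000²+80²) = √4006400 ≈ 2001.6, ∠ = arctan(80/2000) ≈ 2.29°
pole (s+15): 15 + j80 → |·| = √(15²+80²) = √6625 ≈ 81.394, ∠ = arctan(80/15) ≈ 79.38°
pole (s+805): 805 + j80 → |·| = √(805²+80²) = √654425 ≈ 808.97, ∠ = arctan(80/805) ≈ 5.68°
|H| = 5 · 1.6093e+05 / 65845 ≈ 12.22
Gain = 20 log₁₀(12.22) ≈ 21.74 dB
∠H = 86.58° − 85.06° = 1.52°

At s = jω = j4429:
zero (s+8): 8 + j4429 → |·| = √(8²+4429²) = √19616105 ≈ 4429, ∠ = arctan(4429/8) ≈ 89.90°
zero (s+2000): 2000 + j4429 → |·| = √(2000²+4429²) = √23616041 ≈ 4859.6, ∠ = arctan(4429/2000) ≈ 65.70°
pole (s+15): 15 + j4429 → |·| = √(15²+4429²) = √19616266 ≈ 4429, ∠ = arctan(4429/15) ≈ 89.81°
pole (s+805): 805 + j4429 → |·| = √(805²+4429²) = √20264066 ≈ 4501.6, ∠ = arctan(4429/805) ≈ 79.70°
|H| = 5 · 2.1523e+07 / 1.9938e+07 ≈ 5.3975
Gain = 20 log₁₀(5.3975) ≈ 14.64 dB
∠H = 155.60° − 169.51° = -13.91°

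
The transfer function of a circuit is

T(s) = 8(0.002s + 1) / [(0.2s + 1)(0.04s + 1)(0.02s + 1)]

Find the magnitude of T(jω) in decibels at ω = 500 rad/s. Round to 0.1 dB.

-65.0 dB

At ω = 500 rad/s:
zero (1 + j500·0.002) = 1 + j1 → |·| ≈ 1.4142, ∠ ≈ 45.00°
pole (1 + j500·0.2) = 1 + j100 → |·| ≈ 100, ∠ ≈ 89.43°
pole (1 + j500·0.04) = 1 + j20 → |·| ≈ 20.025, ∠ ≈ 87.14°
pole (1 + j500·0.02) = 1 + j10 → |·| ≈ 10.05, ∠ ≈ 84.29°
|T| = 8 · 1.4142 / (100 · 20.025 · 10.05) ≈ 0.00056216
Gain = 20 log₁₀(0.00056216) ≈ -65.00 dB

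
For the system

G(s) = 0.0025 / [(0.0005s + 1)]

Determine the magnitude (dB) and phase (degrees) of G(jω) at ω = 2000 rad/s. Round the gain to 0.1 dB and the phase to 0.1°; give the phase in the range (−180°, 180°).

At ω = 2000 rad/s:
pole (1 + j2000·0.0005) = 1 + j1 → |·| ≈ 1.4142, ∠ ≈ 45.00°
|G| = 0.0025 · 1 / (1.4142) ≈ 0.0017678
Gain = 20 log₁₀(0.0017678) ≈ -55.05 dB
∠G = (0°) − (45.00°) = -45.00°

-55.1 dB, -45.0°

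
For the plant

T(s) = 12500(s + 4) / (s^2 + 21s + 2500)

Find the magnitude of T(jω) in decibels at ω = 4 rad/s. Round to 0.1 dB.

At s = jω = j4:
zero (s+4): 4 + j4 → |·| = √(4²+4²) = √32 ≈ 5.6569, ∠ = arctan(4/4) ≈ 45.00°
quadratic: (j4)² + 21·j4 + 2500 = 2484 + j84 → |·| ≈ 2485.4, ∠ ≈ 1.94°
|T| = 12500 · 5.6569 / 2485.4 ≈ 28.451
Gain = 20 log₁₀(28.451) ≈ 29.08 dB

29.1 dB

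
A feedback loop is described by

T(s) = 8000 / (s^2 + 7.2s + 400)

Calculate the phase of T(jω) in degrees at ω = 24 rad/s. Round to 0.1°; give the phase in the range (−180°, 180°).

At s = jω = j24:
quadratic: (j24)² + 7.2·j24 + 400 = -176 + j172.8 → |·| ≈ 246.65, ∠ ≈ 135.53°
∠T = 0.00° − 135.53° = -135.53°

-135.5°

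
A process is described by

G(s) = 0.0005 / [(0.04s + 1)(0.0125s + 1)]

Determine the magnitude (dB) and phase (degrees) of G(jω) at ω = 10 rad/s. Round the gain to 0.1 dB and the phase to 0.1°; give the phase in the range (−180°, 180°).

At ω = 10 rad/s:
pole (1 + j10·0.04) = 1 + j0.4 → |·| ≈ 1.077, ∠ ≈ 21.80°
pole (1 + j10·0.0125) = 1 + j0.125 → |·| ≈ 1.0078, ∠ ≈ 7.13°
|G| = 0.0005 · 1 / (1.077 · 1.0078) ≈ 0.00046066
Gain = 20 log₁₀(0.00046066) ≈ -66.73 dB
∠G = (0°) − (21.80° + 7.13°) = -28.93°

-66.7 dB, -28.9°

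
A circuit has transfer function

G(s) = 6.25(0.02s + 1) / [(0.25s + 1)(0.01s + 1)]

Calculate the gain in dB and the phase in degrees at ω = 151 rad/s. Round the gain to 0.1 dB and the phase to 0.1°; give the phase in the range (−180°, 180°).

-10.7 dB, -73.3°

At ω = 151 rad/s:
zero (1 + j151·0.02) = 1 + j3.02 → |·| ≈ 3.1813, ∠ ≈ 71.68°
pole (1 + j151·0.25) = 1 + j37.75 → |·| ≈ 37.763, ∠ ≈ 88.48°
pole (1 + j151·0.01) = 1 + j1.51 → |·| ≈ 1.8111, ∠ ≈ 56.49°
|G| = 6.25 · 3.1813 / (37.763 · 1.8111) ≈ 0.29072
Gain = 20 log₁₀(0.29072) ≈ -10.73 dB
∠G = (71.68°) − (88.48° + 56.49°) = -73.29°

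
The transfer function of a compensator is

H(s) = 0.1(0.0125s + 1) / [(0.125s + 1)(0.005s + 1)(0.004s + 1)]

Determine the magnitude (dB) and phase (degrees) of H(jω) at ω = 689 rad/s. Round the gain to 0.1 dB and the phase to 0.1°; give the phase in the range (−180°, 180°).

At ω = 689 rad/s:
zero (1 + j689·0.0125) = 1 + j8.6125 → |·| ≈ 8.6704, ∠ ≈ 83.38°
pole (1 + j689·0.125) = 1 + j86.125 → |·| ≈ 86.131, ∠ ≈ 89.33°
pole (1 + j689·0.005) = 1 + j3.445 → |·| ≈ 3.5872, ∠ ≈ 73.81°
pole (1 + j689·0.004) = 1 + j2.756 → |·| ≈ 2.9318, ∠ ≈ 70.06°
|H| = 0.1 · 8.6704 / (86.131 · 3.5872 · 2.9318) ≈ 0.00095717
Gain = 20 log₁₀(0.00095717) ≈ -60.38 dB
∠H = (83.38°) − (89.33° + 73.81° + 70.06°) = -149.82°

-60.4 dB, -149.8°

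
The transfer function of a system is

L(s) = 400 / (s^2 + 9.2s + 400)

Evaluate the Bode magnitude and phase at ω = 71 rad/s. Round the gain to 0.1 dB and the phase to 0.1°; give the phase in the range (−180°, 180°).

-21.4 dB, -172.0°

At s = jω = j71:
quadratic: (j71)² + 9.2·j71 + 400 = -4641 + j653.2 → |·| ≈ 4686.7, ∠ ≈ 171.99°
|L| = 400 / 4686.7 ≈ 0.085348
Gain = 20 log₁₀(0.085348) ≈ -21.38 dB
∠L = 0.00° − 171.99° = -171.99°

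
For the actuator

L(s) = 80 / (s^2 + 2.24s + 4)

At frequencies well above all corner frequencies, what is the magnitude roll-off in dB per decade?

-40 dB/decade

Each pole contributes −20 dB/decade at high frequency; each zero contributes +20 dB/decade.
Net: 0 zero(s) − 2 pole(s) → -40 dB/decade.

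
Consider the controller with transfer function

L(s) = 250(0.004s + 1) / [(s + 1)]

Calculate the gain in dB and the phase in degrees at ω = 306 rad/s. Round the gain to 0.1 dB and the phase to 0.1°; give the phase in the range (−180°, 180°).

2.2 dB, -39.1°

At ω = 306 rad/s:
zero (1 + j306·0.004) = 1 + j1.224 → |·| ≈ 1.5806, ∠ ≈ 50.75°
pole (1 + j306·1) = 1 + j306 → |·| ≈ 306, ∠ ≈ 89.81°
|L| = 250 · 1.5806 / (306) ≈ 1.2913
Gain = 20 log₁₀(1.2913) ≈ 2.22 dB
∠L = (50.75°) − (89.81°) = -39.06°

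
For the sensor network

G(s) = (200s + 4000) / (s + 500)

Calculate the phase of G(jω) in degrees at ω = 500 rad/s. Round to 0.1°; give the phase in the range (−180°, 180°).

Substitute s = j500:
Numerator: 200(j500) + 4000 = 4000 + j100000
Denominator: (j500) + 500 = 500 + j500
|N| = √(4000² + 100000²) ≈ 1.0008e+05, ∠N ≈ 87.71°
|D| = √(500² + 500²) ≈ 707.11, ∠D ≈ 45.00°
∠G = 87.71° − 45.00° = 42.71°

42.7°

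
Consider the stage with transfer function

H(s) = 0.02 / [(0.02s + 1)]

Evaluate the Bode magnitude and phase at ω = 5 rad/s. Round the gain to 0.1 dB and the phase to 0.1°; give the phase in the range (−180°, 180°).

At ω = 5 rad/s:
pole (1 + j5·0.02) = 1 + j0.1 → |·| ≈ 1.005, ∠ ≈ 5.71°
|H| = 0.02 · 1 / (1.005) ≈ 0.0199
Gain = 20 log₁₀(0.0199) ≈ -34.02 dB
∠H = (0°) − (5.71°) = -5.71°

-34.0 dB, -5.7°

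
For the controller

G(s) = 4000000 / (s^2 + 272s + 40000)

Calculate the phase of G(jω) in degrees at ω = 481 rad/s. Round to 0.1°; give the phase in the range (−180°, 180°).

-145.6°

At s = jω = j481:
quadratic: (j481)² + 272·j481 + 40000 = -191361 + j130832 → |·| ≈ 2.3181e+05, ∠ ≈ 145.64°
∠G = 0.00° − 145.64° = -145.64°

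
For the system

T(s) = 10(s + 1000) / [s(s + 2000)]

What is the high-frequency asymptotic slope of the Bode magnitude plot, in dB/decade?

-20 dB/decade

Each pole contributes −20 dB/decade at high frequency; each zero contributes +20 dB/decade.
Net: 1 zero(s) − 2 pole(s) → -20 dB/decade.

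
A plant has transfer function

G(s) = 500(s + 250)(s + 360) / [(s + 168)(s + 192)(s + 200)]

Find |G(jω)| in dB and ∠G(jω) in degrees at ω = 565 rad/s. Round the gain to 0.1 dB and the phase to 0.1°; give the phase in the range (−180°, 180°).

-0.2 dB, -91.6°

At s = jω = j565:
zero (s+250): 250 + j565 → |·| = √(250²+565²) = √381725 ≈ 617.84, ∠ = arctan(565/250) ≈ 66.13°
zero (s+360): 360 + j565 → |·| = √(360²+565²) = √448825 ≈ 669.94, ∠ = arctan(565/360) ≈ 57.50°
pole (s+168): 168 + j565 → |·| = √(168²+565²) = √347449 ≈ 589.45, ∠ = arctan(565/168) ≈ 73.44°
pole (s+192): 192 + j565 → |·| = √(192²+565²) = √356089 ≈ 596.73, ∠ = arctan(565/192) ≈ 71.23°
pole (s+200): 200 + j565 → |·| = √(200²+565²) = √359225 ≈ 599.35, ∠ = arctan(565/200) ≈ 70.51°
|G| = 500 · 4.1392e+05 / 2.1082e+08 ≈ 0.98169
Gain = 20 log₁₀(0.98169) ≈ -0.16 dB
∠G = 123.63° − 215.18° = -91.55°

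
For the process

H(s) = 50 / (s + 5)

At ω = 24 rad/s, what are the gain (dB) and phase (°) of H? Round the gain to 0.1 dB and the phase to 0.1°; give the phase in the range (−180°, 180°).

6.2 dB, -78.2°

At s = jω = j24:
pole (s+5): 5 + j24 → |·| = √(5²+24²) = √601 ≈ 24.515, ∠ = arctan(24/5) ≈ 78.23°
|H| = 50 / 24.515 ≈ 2.0396
Gain = 20 log₁₀(2.0396) ≈ 6.19 dB
∠H = 0.00° − 78.23° = -78.23°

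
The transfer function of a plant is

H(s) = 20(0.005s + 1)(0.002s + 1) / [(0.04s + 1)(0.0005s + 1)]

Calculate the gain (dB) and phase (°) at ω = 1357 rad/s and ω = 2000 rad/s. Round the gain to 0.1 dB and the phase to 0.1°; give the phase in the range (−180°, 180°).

ω = 1357: 15.6 dB, 28.3°; ω = 2000: 17.3 dB, 26.0°

At ω = 1357 rad/s:
zero (1 + j1357·0.005) = 1 + j6.785 → |·| ≈ 6.8583, ∠ ≈ 81.62°
zero (1 + j1357·0.002) = 1 + j2.714 → |·| ≈ 2.8924, ∠ ≈ 69.77°
pole (1 + j1357·0.04) = 1 + j54.28 → |·| ≈ 54.289, ∠ ≈ 88.94°
pole (1 + j1357·0.0005) = 1 + j0.6785 → |·| ≈ 1.2085, ∠ ≈ 34.16°
|H| = 20 · 6.8583 · 2.8924 / (54.289 · 1.2085) ≈ 6.0471
Gain = 20 log₁₀(6.0471) ≈ 15.63 dB
∠H = (81.62° + 69.77°) − (88.94° + 34.16°) = 28.29°

At ω = 2000 rad/s:
zero (1 + j2000·0.005) = 1 + j10 → |·| ≈ 10.05, ∠ ≈ 84.29°
zero (1 + j2000·0.002) = 1 + j4 → |·| ≈ 4.1231, ∠ ≈ 75.96°
pole (1 + j2000·0.04) = 1 + j80 → |·| ≈ 80.006, ∠ ≈ 89.28°
pole (1 + j2000·0.0005) = 1 + j1 → |·| ≈ 1.4142, ∠ ≈ 45.00°
|H| = 20 · 10.05 · 4.1231 / (80.006 · 1.4142) ≈ 7.3246
Gain = 20 log₁₀(7.3246) ≈ 17.30 dB
∠H = (84.29° + 75.96°) − (89.28° + 45.00°) = 25.97°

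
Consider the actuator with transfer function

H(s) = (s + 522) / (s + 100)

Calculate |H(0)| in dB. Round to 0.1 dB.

14.4 dB

H(0) = 522 / 100 = 5.22
20 log₁₀(5.22) ≈ 14.35 dB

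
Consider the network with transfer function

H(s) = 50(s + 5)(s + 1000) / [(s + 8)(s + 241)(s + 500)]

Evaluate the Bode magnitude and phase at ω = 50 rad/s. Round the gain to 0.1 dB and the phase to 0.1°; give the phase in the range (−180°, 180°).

-7.9 dB, -11.2°

At s = jω = j50:
zero (s+5): 5 + j50 → |·| = √(5²+50²) = √2525 ≈ 50.249, ∠ = arctan(50/5) ≈ 84.29°
zero (s+1000): 1000 + j50 → |·| = √(1000²+50²) = √1002500 ≈ 1001.2, ∠ = arctan(50/1000) ≈ 2.86°
pole (s+8): 8 + j50 → |·| = √(8²+50²) = √2564 ≈ 50.636, ∠ = arctan(50/8) ≈ 80.91°
pole (s+241): 241 + j50 → |·| = √(241²+50²) = √60581 ≈ 246.13, ∠ = arctan(50/241) ≈ 11.72°
pole (s+500): 500 + j50 → |·| = √(500²+50²) = √252500 ≈ 502.49, ∠ = arctan(50/500) ≈ 5.71°
|H| = 50 · 50309 / 6.2626e+06 ≈ 0.40166
Gain = 20 log₁₀(0.40166) ≈ -7.92 dB
∠H = 87.15° − 98.34° = -11.19°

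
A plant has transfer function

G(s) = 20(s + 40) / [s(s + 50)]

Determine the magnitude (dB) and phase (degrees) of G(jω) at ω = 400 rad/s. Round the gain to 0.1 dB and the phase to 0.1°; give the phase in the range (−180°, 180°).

At s = jω = j400:
zero (s+40): 40 + j400 → |·| = √(40²+400²) = √161600 ≈ 402, ∠ = arctan(400/40) ≈ 84.29°
pole (s+50): 50 + j400 → |·| = √(50²+400²) = √162500 ≈ 403.11, ∠ = arctan(400/50) ≈ 82.87°
pole at origin: |s| = 400, ∠ = 90.00° (in denominator)
|G| = 20 · 402 / 1.6124e+05 ≈ 0.049864
Gain = 20 log₁₀(0.049864) ≈ -26.04 dB
∠G = 84.29° − 172.87° = -88.58°

-26.0 dB, -88.6°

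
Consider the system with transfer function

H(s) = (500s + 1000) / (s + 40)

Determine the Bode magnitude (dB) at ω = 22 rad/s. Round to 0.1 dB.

Substitute s = j22:
Numerator: 500(j22) + 1000 = 1000 + j11000
Denominator: (j22) + 40 = 40 + j22
|N| = √(1000² + 11000²) ≈ 11045, ∠N ≈ 84.81°
|D| = √(40² + 22²) ≈ 45.651, ∠D ≈ 28.81°
|H| = 11045 / 45.651 ≈ 241.94
Gain = 20 log₁₀(241.94) ≈ 47.67 dB

47.7 dB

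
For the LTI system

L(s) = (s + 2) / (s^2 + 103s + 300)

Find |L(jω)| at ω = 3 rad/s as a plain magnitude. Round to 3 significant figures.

0.00849

Substitute s = j3:
Numerator: (j3) + 2 = 2 + j3
Denominator: (j3)^2 + 103(j3) + 300 = 291 + j309
|N| = √(2² + 3²) ≈ 3.6056, ∠N ≈ 56.31°
|D| = √(291² + 309²) ≈ 424.45, ∠D ≈ 46.72°
|L| = 3.6056 / 424.45 ≈ 0.0084948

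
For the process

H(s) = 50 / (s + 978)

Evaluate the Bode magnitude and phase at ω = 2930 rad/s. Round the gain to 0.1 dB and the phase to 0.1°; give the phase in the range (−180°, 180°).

At s = jω = j2930:
pole (s+978): 978 + j2930 → |·| = √(978²+2930²) = √9541384 ≈ 3088.9, ∠ = arctan(2930/978) ≈ 71.54°
|H| = 50 / 3088.9 ≈ 0.016187
Gain = 20 log₁₀(0.016187) ≈ -35.82 dB
∠H = 0.00° − 71.54° = -71.54°

-35.8 dB, -71.5°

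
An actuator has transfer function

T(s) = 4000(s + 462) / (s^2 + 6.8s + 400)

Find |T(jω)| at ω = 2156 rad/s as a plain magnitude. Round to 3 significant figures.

1.90

At s = jω = j2156:
zero (s+462): 462 + j2156 → |·| = √(462²+2156²) = √4861780 ≈ 2204.9, ∠ = arctan(2156/462) ≈ 77.91°
quadratic: (j2156)² + 6.8·j2156 + 400 = -4647936 + j14660.8 → |·| ≈ 4.648e+06, ∠ ≈ 179.82°
|T| = 4000 · 2204.9 / 4.648e+06 ≈ 1.8975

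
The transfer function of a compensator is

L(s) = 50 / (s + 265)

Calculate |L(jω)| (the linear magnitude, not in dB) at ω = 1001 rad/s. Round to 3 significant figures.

0.0483

Substitute s = j1001:
Numerator: 50 = 50 + j0
Denominator: (j1001) + 265 = 265 + j1001
|N| = √(50² + 0²) ≈ 50, ∠N ≈ 0.00°
|D| = √(265² + 1001²) ≈ 1035.5, ∠D ≈ 75.17°
|L| = 50 / 1035.5 ≈ 0.048286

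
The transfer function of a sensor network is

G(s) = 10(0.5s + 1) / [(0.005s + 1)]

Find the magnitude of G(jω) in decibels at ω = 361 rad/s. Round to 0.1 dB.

At ω = 361 rad/s:
zero (1 + j361·0.5) = 1 + j180.5 → |·| ≈ 180.5, ∠ ≈ 89.68°
pole (1 + j361·0.005) = 1 + j1.805 → |·| ≈ 2.0635, ∠ ≈ 61.01°
|G| = 10 · 180.5 / (2.0635) ≈ 874.73
Gain = 20 log₁₀(874.73) ≈ 58.84 dB

58.8 dB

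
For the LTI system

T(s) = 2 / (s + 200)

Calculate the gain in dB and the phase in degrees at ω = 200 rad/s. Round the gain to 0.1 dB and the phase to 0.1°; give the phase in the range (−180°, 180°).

-43.0 dB, -45.0°

Substitute s = j200:
Numerator: 2 = 2 + j0
Denominator: (j200) + 200 = 200 + j200
|N| = √(2² + 0²) ≈ 2, ∠N ≈ 0.00°
|D| = √(200² + 200²) ≈ 282.84, ∠D ≈ 45.00°
|T| = 2 / 282.84 ≈ 0.0070711
Gain = 20 log₁₀(0.0070711) ≈ -43.01 dB
∠T = 0.00° − 45.00° = -45.00°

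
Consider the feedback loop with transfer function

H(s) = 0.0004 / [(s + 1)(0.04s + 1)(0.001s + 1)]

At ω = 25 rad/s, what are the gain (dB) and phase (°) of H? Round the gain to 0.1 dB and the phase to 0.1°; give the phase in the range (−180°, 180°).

At ω = 25 rad/s:
pole (1 + j25·1) = 1 + j25 → |·| ≈ 25.02, ∠ ≈ 87.71°
pole (1 + j25·0.04) = 1 + j1 → |·| ≈ 1.4142, ∠ ≈ 45.00°
pole (1 + j25·0.001) = 1 + j0.025 → |·| ≈ 1.0003, ∠ ≈ 1.43°
|H| = 0.0004 · 1 / (25.02 · 1.4142 · 1.0003) ≈ 1.1301e-05
Gain = 20 log₁₀(1.1301e-05) ≈ -98.94 dB
∠H = (0°) − (87.71° + 45.00° + 1.43°) = -134.14°

-98.9 dB, -134.1°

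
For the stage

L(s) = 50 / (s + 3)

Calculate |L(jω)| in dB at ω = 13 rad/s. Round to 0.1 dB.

Substitute s = j13:
Numerator: 50 = 50 + j0
Denominator: (j13) + 3 = 3 + j13
|N| = √(50² + 0²) ≈ 50, ∠N ≈ 0.00°
|D| = √(3² + 13²) ≈ 13.342, ∠D ≈ 77.01°
|L| = 50 / 13.342 ≈ 3.7476
Gain = 20 log₁₀(3.7476) ≈ 11.48 dB

11.5 dB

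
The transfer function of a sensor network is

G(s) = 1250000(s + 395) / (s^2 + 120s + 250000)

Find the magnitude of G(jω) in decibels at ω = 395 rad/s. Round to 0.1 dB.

76.4 dB

At s = jω = j395:
zero (s+395): 395 + j395 → |·| = √(395²+395²) = √312050 ≈ 558.61, ∠ = arctan(395/395) ≈ 45.00°
quadratic: (j395)² + 120·j395 + 250000 = 93975 + j47400 → |·| ≈ 1.0525e+05, ∠ ≈ 26.77°
|G| = 1250000 · 558.61 / 1.0525e+05 ≈ 6634.3
Gain = 20 log₁₀(6634.3) ≈ 76.44 dB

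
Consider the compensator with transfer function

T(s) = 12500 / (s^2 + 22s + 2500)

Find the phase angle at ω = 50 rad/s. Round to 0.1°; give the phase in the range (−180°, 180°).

At s = jω = j50:
quadratic: (j50)² + 22·j50 + 2500 = 0 + j1100 → |·| ≈ 1100, ∠ ≈ 90.00°
∠T = 0.00° − 90.00° = -90.00°

-90.0°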